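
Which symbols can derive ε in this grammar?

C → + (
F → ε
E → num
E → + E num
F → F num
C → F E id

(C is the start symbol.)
ε-productions: F → ε
So F is immediately nullable.
No further non-terminal can be added: every production for the remaining non-terminals contains a terminal or a non-nullable non-terminal.
Nullable = { 'F' }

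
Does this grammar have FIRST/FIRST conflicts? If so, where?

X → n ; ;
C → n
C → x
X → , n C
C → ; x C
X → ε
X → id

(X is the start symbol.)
No FIRST/FIRST conflicts.

Productions for X:
  X → n ; ;: FIRST = { 'n' }
  X → , n C: FIRST = { ',' }
  X → ε: FIRST = { ε }
  X → id: FIRST = { 'id' }
Productions for C:
  C → n: FIRST = { 'n' }
  C → x: FIRST = { 'x' }
  C → ; x C: FIRST = { ';' }

All alternatives of each non-terminal have pairwise disjoint FIRST sets.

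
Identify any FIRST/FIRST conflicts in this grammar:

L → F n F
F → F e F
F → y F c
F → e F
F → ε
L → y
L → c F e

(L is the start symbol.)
Yes. L → F n F / L → y on { 'y' }; F → F e F / F → y F c on { 'y' }; F → F e F / F → e F on { 'e' }

FIRST sets of the non-terminals at (or reachable through a nullable prefix from) the front of some alternative:
  FIRST(F) = { 'e', 'y', ε }

Productions for L:
  L → F n F: FIRST = { 'e', 'n', 'y' }
  L → y: FIRST = { 'y' }
  L → c F e: FIRST = { 'c' }
Productions for F:
  F → F e F: FIRST = { 'e', 'y' }
  F → y F c: FIRST = { 'y' }
  F → e F: FIRST = { 'e' }
  F → ε: FIRST = { ε }

Conflict for L: L → F n F and L → y
  Overlap: { 'y' }
Conflict for F: F → F e F and F → y F c
  Overlap: { 'y' }
Conflict for F: F → F e F and F → e F
  Overlap: { 'e' }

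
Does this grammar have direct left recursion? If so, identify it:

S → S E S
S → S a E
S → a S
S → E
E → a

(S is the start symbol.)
Direct left recursion occurs when N → N α for some non-terminal N (the right-hand side begins with the left-hand side itself).

S → S E S: LEFT RECURSIVE (starts with S)
S → S a E: LEFT RECURSIVE (starts with S)
S → a S: starts with a
S → E: starts with E
E → a: starts with a

The grammar has direct left recursion on: S.

Answer: Yes, S is left-recursive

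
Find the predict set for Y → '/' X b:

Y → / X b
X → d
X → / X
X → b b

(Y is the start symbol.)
{ '/' }

PREDICT(Y → '/' X b) = (FIRST(RHS) \ {ε}) ∪ (FOLLOW(Y) if ε ∈ FIRST(RHS), i.e. RHS ⇒* ε)
FIRST('/' X b) = { '/' }
ε ∉ FIRST('/' X b), so FOLLOW(Y) is not added.
PREDICT(Y → '/' X b) = { '/' }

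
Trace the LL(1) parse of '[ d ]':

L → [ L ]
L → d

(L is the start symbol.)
Stack is shown with the top on the left.

Stack    Input    Action
------------------------
L $      [ d ] $  output L → [ L ]
[ L ] $  [ d ] $  match '['
L ] $    d ] $    output L → d
d ] $    d ] $    match 'd'
] $      ] $      match ']'
$        $        accept

The string is accepted.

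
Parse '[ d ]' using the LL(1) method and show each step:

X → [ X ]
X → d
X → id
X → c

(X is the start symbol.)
LL(1) parsing maintains a stack (initially the start symbol over $) and the input. At each step: if the stack top is a terminal, match it against the current input token; if it is a non-terminal N, replace it with the RHS of M[N, lookahead] (the unique production whose predict set contains the lookahead).

Stack is shown with the top on the left.

Stack    Input    Action
------------------------
X $      [ d ] $  output X → [ X ]
[ X ] $  [ d ] $  match '['
X ] $    d ] $    output X → d
d ] $    d ] $    match 'd'
] $      ] $      match ']'
$        $        accept

The string is accepted.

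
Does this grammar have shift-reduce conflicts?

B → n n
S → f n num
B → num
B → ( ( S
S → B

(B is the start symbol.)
A shift-reduce conflict occurs when an LR(0) state has both:
  - a complete (reduce) item [A → α .] (dot at the end), and
  - a shift item [B → β . c γ] (dot before a terminal).

Augment with B' → B and build the canonical LR(0) collection (I0 = CLOSURE({[B' → . B]}), then GOTO on every symbol after a dot until no new states appear). It has 12 states:
  I0: { [B → . ( ( S], [B → . n n], [B → . num], [B' → . B] }  — shift
  I1: { [B → ( . ( S] }  — shift
  I2: { [B' → B .] }  — accept
  I3: { [B → n . n] }  — shift
  I4: { [B → num .] }  — reduce
  I5: { [B → n n .] }  — reduce
  I6: { [B → ( ( . S], [B → . ( ( S], [B → . n n], [B → . num], [S → . B], [S → . f n num] }  — shift
  I7: { [S → B .] }  — reduce
  I8: { [B → ( ( S .] }  — reduce
  I9: { [S → f . n num] }  — shift
  I10: { [S → f n . num] }  — shift
  I11: { [S → f n num .] }  — reduce

No state contains both a complete item and a shift item.

Answer: No shift-reduce conflicts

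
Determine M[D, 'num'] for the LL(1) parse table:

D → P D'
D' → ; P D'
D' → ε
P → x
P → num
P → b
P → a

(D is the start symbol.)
D → P D'

To find M[D, 'num'], we find productions for D where 'num' is in the predict set (PREDICT(N → α) = (FIRST(α) \ {ε}) ∪ (FOLLOW(N) if α ⇒* ε)).

Relevant sets:
  FIRST(P) = { 'a', 'b', 'num', 'x' }

D → P D': PREDICT = { 'a', 'b', 'num', 'x' }
  'num' is in predict set, so this production goes in M[D, 'num']

M[D, 'num'] = D → P D'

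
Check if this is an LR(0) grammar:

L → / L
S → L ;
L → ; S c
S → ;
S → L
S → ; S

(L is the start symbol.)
No. Shift-reduce conflict between [S → ; .] and [L → . / L]

Augment with L' → L and build the canonical LR(0) collection (I0 = CLOSURE({[L' → . L]}), then GOTO on every symbol after a dot until no new states appear). It has 11 states:
  I0: { [L → . / L], [L → . ; S c], [L' → . L] }  — shift
  I1: { [L → . / L], [L → . ; S c], [L → / . L] }  — shift
  I2: { [L → . / L], [L → . ; S c], [L → ; . S c], [S → . ; S], [S → . ;], [S → . L ;], [S → . L] }  — shift
  I3: { [L' → L .] }  — accept
  I4: { [L → . / L], [L → . ; S c], [L → ; . S c], [S → . ; S], [S → . ;], [S → . L ;], [S → . L], [S → ; . S], [S → ; .] }  — shift, reduce
  I5: { [S → L . ;], [S → L .] }  — shift, reduce
  I6: { [L → ; S . c] }  — shift
  I7: { [L → ; S c .] }  — reduce
  I8: { [S → L ; .] }  — reduce
  I9: { [L → ; S . c], [S → ; S .] }  — shift, reduce
  I10: { [L → / L .] }  — reduce

Conflict in state I4:
  Shift-reduce conflict between [S → ; .] and [L → . / L]
So the grammar is NOT LR(0).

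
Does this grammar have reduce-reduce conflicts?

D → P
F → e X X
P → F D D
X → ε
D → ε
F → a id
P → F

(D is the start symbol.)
Yes — I2: [D → .] vs [P → F .]

Augment with D' → D and build the canonical LR(0) collection (I0 = CLOSURE({[D' → . D]}), then GOTO on every symbol after a dot until no new states appear). It has 11 states:
  I0: { [D → . P], [D → .], [D' → . D], [F → . a id], [F → . e X X], [P → . F D D], [P → . F] }  — shift, reduce
  I1: { [D' → D .] }  — accept
  I2: { [D → . P], [D → .], [F → . a id], [F → . e X X], [P → . F D D], [P → . F], [P → F . D D], [P → F .] }  — shift, 2 reduces
  I3: { [D → P .] }  — reduce
  I4: { [F → a . id] }  — shift
  I5: { [F → e . X X], [X → .] }  — reduce
  I6: { [F → e X . X], [X → .] }  — reduce
  I7: { [F → e X X .] }  — reduce
  I8: { [F → a id .] }  — reduce
  I9: { [D → . P], [D → .], [F → . a id], [F → . e X X], [P → . F D D], [P → . F], [P → F D . D] }  — shift, reduce
  I10: { [P → F D D .] }  — reduce

I2 contains complete items [D → .], [P → F .] — reduce-reduce conflict.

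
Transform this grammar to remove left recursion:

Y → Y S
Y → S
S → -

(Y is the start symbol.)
Y → S Y'
Y' → S Y'
Y' → ε
S → -

Y is directly left-recursive. The standard transformation for
  A → A α₁ | ... | A α_m | β₁ | ... | β_n
is
  A  → β₁ A' | ... | β_n A'
  A' → α₁ A' | ... | α_m A' | ε

Y → S becomes Y → S Y'
Y → Y S becomes Y' → S Y'
Add Y' → ε

Productions for other non-terminals are unchanged:
  S → -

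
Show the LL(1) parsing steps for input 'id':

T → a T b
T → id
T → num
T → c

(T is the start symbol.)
Stack is shown with the top on the left.

Stack  Input  Action
--------------------
T $    id $   output T → id
id $   id $   match 'id'
$      $      accept

The string is accepted.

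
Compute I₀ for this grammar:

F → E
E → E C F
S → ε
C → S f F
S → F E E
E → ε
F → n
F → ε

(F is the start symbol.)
{ [E → . E C F], [E → .], [F → . E], [F → . n], [F → .], [F' → . F] }

First, augment the grammar with F' → F
I₀ = CLOSURE({ [F' → . F] }):
  [F' → . F] has the dot before F: add [F → . E], [F → . n], [F → .]
  [F → . E] has the dot before E: add [E → . E C F], [E → .]
No further items can be added.

I₀ = { [E → . E C F], [E → .], [F → . E], [F → . n], [F → .], [F' → . F] }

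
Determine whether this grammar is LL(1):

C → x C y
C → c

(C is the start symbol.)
A grammar is LL(1) if for each non-terminal N with multiple productions, the predict sets of those productions are pairwise disjoint, where PREDICT(N → α) = (FIRST(α) \ {ε}) ∪ (FOLLOW(N) if α ⇒* ε).

For C:
  PREDICT(C → x C y) = { 'x' }
  PREDICT(C → c) = { 'c' }

All predict sets are disjoint. The grammar IS LL(1).

Answer: Yes, the grammar is LL(1).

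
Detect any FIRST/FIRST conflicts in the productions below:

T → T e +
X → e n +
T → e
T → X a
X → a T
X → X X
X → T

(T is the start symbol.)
Yes. T → T e '+' / T → e on { 'e' }; T → T e '+' / T → X a on { 'a', 'e' }; T → e / T → X a on { 'e' }; X → e n '+' / X → X X on { 'e' }; X → e n '+' / X → T on { 'e' }; X → a T / X → X X on { 'a' }; X → a T / X → T on { 'a' }; X → X X / X → T on { 'a', 'e' }

FIRST sets of the non-terminals at (or reachable through a nullable prefix from) the front of some alternative:
  FIRST(T) = { 'a', 'e' }
  FIRST(X) = { 'a', 'e' }

Productions for T:
  T → T e +: FIRST = { 'a', 'e' }
  T → e: FIRST = { 'e' }
  T → X a: FIRST = { 'a', 'e' }
Productions for X:
  X → e n +: FIRST = { 'e' }
  X → a T: FIRST = { 'a' }
  X → X X: FIRST = { 'a', 'e' }
  X → T: FIRST = { 'a', 'e' }

Conflict for T: T → T e + and T → e
  Overlap: { 'e' }
Conflict for T: T → T e + and T → X a
  Overlap: { 'a', 'e' }
Conflict for T: T → e and T → X a
  Overlap: { 'e' }
Conflict for X: X → e n + and X → X X
  Overlap: { 'e' }
Conflict for X: X → e n + and X → T
  Overlap: { 'e' }
Conflict for X: X → a T and X → X X
  Overlap: { 'a' }
Conflict for X: X → a T and X → T
  Overlap: { 'a' }
Conflict for X: X → X X and X → T
  Overlap: { 'a', 'e' }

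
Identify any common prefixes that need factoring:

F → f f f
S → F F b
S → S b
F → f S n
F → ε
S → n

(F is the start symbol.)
Left-factoring is needed when two productions for the same non-terminal
share a common prefix on the right-hand side.

Productions for F:
  F → f f f
  F → f S n
  F → ε
Productions for S:
  S → F F b
  S → S b
  S → n

Found common prefix 'f' in productions for F

Answer: Yes, F has productions with common prefix 'f'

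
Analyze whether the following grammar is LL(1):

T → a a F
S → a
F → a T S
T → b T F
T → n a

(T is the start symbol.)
Yes, the grammar is LL(1).

For T:
  PREDICT(T → a a F) = { 'a' }
  PREDICT(T → b T F) = { 'b' }
  PREDICT(T → n a) = { 'n' }
S, F have a single production, so nothing to check there.

All predict sets are disjoint. The grammar IS LL(1).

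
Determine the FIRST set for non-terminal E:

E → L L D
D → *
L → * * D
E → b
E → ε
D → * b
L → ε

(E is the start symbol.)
{ '*', 'b', ε }

To compute FIRST(E), examine every production with E on the left-hand side, reading each right-hand side left to right until a non-nullable symbol is reached.

FIRST sets of the other non-terminals involved (by the same procedure, iterated to a fixed point):
  FIRST(L) = { '*', ε }
  FIRST(D) = { '*' }

From E → L L D:
  - L is a non-terminal: add FIRST(L) \ {ε} = { '*' }
    L is nullable, so continue to the next symbol
  - L is a non-terminal: add FIRST(L) \ {ε} = { '*' }
    L is nullable, so continue to the next symbol
  - D is a non-terminal: add FIRST(D) \ {ε} = { '*' }
    D is not nullable, so stop
From E → b:
  - b is a terminal: add 'b' and stop
From E → ε:
  - ε-production, so ε ∈ FIRST(E)

Collecting: FIRST(E) = { '*', 'b', ε }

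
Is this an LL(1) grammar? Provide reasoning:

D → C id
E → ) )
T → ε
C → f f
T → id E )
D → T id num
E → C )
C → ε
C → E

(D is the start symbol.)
A grammar is LL(1) if for each non-terminal N with multiple productions, the predict sets of those productions are pairwise disjoint, where PREDICT(N → α) = (FIRST(α) \ {ε}) ∪ (FOLLOW(N) if α ⇒* ε).

Relevant sets:
  FIRST(C) = { ')', 'f', ε }
  FIRST(T) = { 'id', ε }
  FIRST(E) = { ')', 'f' }
  FOLLOW(T) = { 'id' }
  FOLLOW(C) = { ')', 'id' }

For D:
  PREDICT(D → C id) = { ')', 'f', 'id' }
  PREDICT(D → T id num) = { 'id' }
For E:
  PREDICT(E → ')' ')') = { ')' }
  PREDICT(E → C ')') = { ')', 'f' }
For T:
  PREDICT(T → ε) = { 'id' }
  PREDICT(T → id E ')') = { 'id' }
For C:
  PREDICT(C → f f) = { 'f' }
  PREDICT(C → ε) = { ')', 'id' }
  PREDICT(C → E) = { ')', 'f' }

Conflict found: Predict set conflict for D: { 'id' }
The grammar is NOT LL(1).

Answer: No. Predict set conflict for D: { 'id' }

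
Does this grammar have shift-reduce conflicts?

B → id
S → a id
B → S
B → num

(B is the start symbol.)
No shift-reduce conflicts

A shift-reduce conflict occurs when an LR(0) state has both:
  - a complete (reduce) item [A → α .] (dot at the end), and
  - a shift item [B → β . c γ] (dot before a terminal).

Augment with B' → B and build the canonical LR(0) collection (I0 = CLOSURE({[B' → . B]}), then GOTO on every symbol after a dot until no new states appear). It has 7 states:
  I0: { [B → . S], [B → . id], [B → . num], [B' → . B], [S → . a id] }  — shift
  I1: { [B' → B .] }  — accept
  I2: { [B → S .] }  — reduce
  I3: { [S → a . id] }  — shift
  I4: { [B → id .] }  — reduce
  I5: { [B → num .] }  — reduce
  I6: { [S → a id .] }  — reduce

No state contains both a complete item and a shift item.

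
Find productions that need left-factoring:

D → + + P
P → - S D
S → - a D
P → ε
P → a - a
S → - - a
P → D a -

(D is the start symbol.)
Left-factoring is needed when two productions for the same non-terminal
share a common prefix on the right-hand side.

Productions for P:
  P → - S D
  P → ε
  P → a - a
  P → D a -
Productions for S:
  S → - a D
  S → - - a

Found common prefix '-' in productions for S

Answer: Yes, S has productions with common prefix '-'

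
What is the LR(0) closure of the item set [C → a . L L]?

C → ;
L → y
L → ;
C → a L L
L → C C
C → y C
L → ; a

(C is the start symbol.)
Start with: [C → a . L L]
  [C → a . L L] has the dot before L: add [L → . y], [L → . ;], [L → . C C], [L → . ; a]
  [L → . C C] has the dot before C: add [C → . ;], [C → . a L L], [C → . y C]
No further items can be added.

CLOSURE = { [C → . ;], [C → . a L L], [C → . y C], [C → a . L L], [L → . ; a], [L → . ;], [L → . C C], [L → . y] }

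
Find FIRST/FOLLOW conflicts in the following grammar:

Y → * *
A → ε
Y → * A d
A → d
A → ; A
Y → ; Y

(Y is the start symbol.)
Yes. A → d with FOLLOW(A) on { 'd' }

Nullable non-terminals: A.

A: nullable alternative(s) A → ε; FOLLOW(A) = { 'd' }
  A → ε: FIRST \ {ε} = { } — this is the only nullable alternative, skip
  A → d: FIRST \ {ε} = { 'd' } — overlaps FOLLOW(A) on { 'd' }: CONFLICT
  A → ; A: FIRST \ {ε} = { ';' } — disjoint from FOLLOW(A)

Y has no nullable alternative, so no FIRST/FOLLOW check is needed there.

So the grammar has 1 FIRST/FOLLOW conflict (marked CONFLICT above).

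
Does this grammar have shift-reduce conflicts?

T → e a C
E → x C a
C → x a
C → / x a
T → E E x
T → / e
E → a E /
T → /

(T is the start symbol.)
Yes — I1: [T → / .] vs [T → / . e]

A shift-reduce conflict occurs when an LR(0) state has both:
  - a complete (reduce) item [A → α .] (dot at the end), and
  - a shift item [B → β . c γ] (dot before a terminal).

Augment with T' → T and build the canonical LR(0) collection (I0 = CLOSURE({[T' → . T]}), then GOTO on every symbol after a dot until no new states appear). It has 21 states:
  I0: { [E → . a E /], [E → . x C a], [T → . / e], [T → . /], [T → . E E x], [T → . e a C], [T' → . T] }  — shift
  I1: { [T → / . e], [T → / .] }  — shift, reduce
  I2: { [E → . a E /], [E → . x C a], [T → E . E x] }  — shift
  I3: { [T' → T .] }  — accept
  I4: { [E → . a E /], [E → . x C a], [E → a . E /] }  — shift
  I5: { [T → e . a C] }  — shift
  I6: { [C → . / x a], [C → . x a], [E → x . C a] }  — shift
  I7: { [C → / . x a] }  — shift
  I8: { [E → x C . a] }  — shift
  I9: { [C → x . a] }  — shift
  I10: { [C → x a .] }  — reduce
  I11: { [E → x C a .] }  — reduce
  I12: { [C → / x . a] }  — shift
  I13: { [C → / x a .] }  — reduce
  I14: { [C → . / x a], [C → . x a], [T → e a . C] }  — shift
  I15: { [T → e a C .] }  — reduce
  I16: { [E → a E . /] }  — shift
  I17: { [E → a E / .] }  — reduce
  I18: { [T → E E . x] }  — shift
  I19: { [T → E E x .] }  — reduce
  I20: { [T → / e .] }  — reduce

I1 contains reduce item [T → / .] and shift item [T → / . e] — shift-reduce conflict.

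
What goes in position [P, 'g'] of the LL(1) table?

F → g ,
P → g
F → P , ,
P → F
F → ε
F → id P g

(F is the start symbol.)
To find M[P, 'g'], we find productions for P where 'g' is in the predict set (PREDICT(N → α) = (FIRST(α) \ {ε}) ∪ (FOLLOW(N) if α ⇒* ε)).

Relevant sets:
  FIRST(F) = { ',', 'g', 'id', ε }
  FOLLOW(P) = { ',', 'g' }

P → g: PREDICT = { 'g' }
  'g' is in predict set, so this production goes in M[P, 'g']
P → F: PREDICT = { ',', 'g', 'id' }
  'g' is in predict set, so this production goes in M[P, 'g']

M[P, 'g'] = P → g, P → F  (a multiply-defined cell — the grammar is not LL(1))

Answer: P → g, P → F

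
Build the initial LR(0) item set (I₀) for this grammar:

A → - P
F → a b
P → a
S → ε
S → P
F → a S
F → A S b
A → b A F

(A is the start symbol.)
First, augment the grammar with A' → A
I₀ = CLOSURE({ [A' → . A] }):
  [A' → . A] has the dot before A: add [A → . - P], [A → . b A F]
No further items can be added.

I₀ = { [A → . - P], [A → . b A F], [A' → . A] }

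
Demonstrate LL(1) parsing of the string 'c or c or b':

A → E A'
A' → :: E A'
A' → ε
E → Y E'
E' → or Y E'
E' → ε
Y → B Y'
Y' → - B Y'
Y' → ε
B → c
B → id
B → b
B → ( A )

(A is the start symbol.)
LL(1) parsing maintains a stack (initially the start symbol over $) and the input. At each step: if the stack top is a terminal, match it against the current input token; if it is a non-terminal N, replace it with the RHS of M[N, lookahead] (the unique production whose predict set contains the lookahead).

Stack is shown with the top on the left.

Stack         Input          Action
-----------------------------------
A $           c or c or b $  output A → E A'
E A' $        c or c or b $  output E → Y E'
Y E' A' $     c or c or b $  output Y → B Y'
B Y' E' A' $  c or c or b $  output B → c
c Y' E' A' $  c or c or b $  match 'c'
Y' E' A' $    or c or b $    output Y' → ε
E' A' $       or c or b $    output E' → or Y E'
or Y E' A' $  or c or b $    match 'or'
Y E' A' $     c or b $       output Y → B Y'
B Y' E' A' $  c or b $       output B → c
c Y' E' A' $  c or b $       match 'c'
Y' E' A' $    or b $         output Y' → ε
E' A' $       or b $         output E' → or Y E'
or Y E' A' $  or b $         match 'or'
Y E' A' $     b $            output Y → B Y'
B Y' E' A' $  b $            output B → b
b Y' E' A' $  b $            match 'b'
Y' E' A' $    $              output Y' → ε
E' A' $       $              output E' → ε
A' $          $              output A' → ε
$             $              accept

The string is accepted.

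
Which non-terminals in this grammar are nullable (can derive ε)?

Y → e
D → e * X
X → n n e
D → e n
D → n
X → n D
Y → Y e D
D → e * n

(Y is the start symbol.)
A non-terminal is nullable if it can derive ε (the empty string): either it has an ε-production, or it has a production whose right-hand side consists entirely of nullable non-terminals.

There are no ε-productions, so no non-terminal can derive ε.
No non-terminals are nullable.

Answer: None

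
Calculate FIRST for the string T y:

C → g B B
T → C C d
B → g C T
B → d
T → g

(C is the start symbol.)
FIRST sets of the non-terminals involved (from the grammar, by fixed-point iteration):
  FIRST(T) = { 'g' }

To compute FIRST(T y), process the symbols left to right:
Symbol T is a non-terminal. Add FIRST(T) \ {ε} = { 'g' }
T is not nullable (ε ∉ FIRST(T)), so stop here.
FIRST(T y) = { 'g' }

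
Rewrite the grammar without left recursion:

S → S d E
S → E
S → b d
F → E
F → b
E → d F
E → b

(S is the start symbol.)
S → E S'
S → b d S'
S' → d E S'
S' → ε
F → E
F → b
E → d F
E → b

S is directly left-recursive. The standard transformation for
  A → A α₁ | ... | A α_m | β₁ | ... | β_n
is
  A  → β₁ A' | ... | β_n A'
  A' → α₁ A' | ... | α_m A' | ε

S → E becomes S → E S'
S → b d becomes S → b d S'
S → S d E becomes S' → d E S'
Add S' → ε

Productions for other non-terminals are unchanged:
  F → E
  F → b
  E → d F
  E → b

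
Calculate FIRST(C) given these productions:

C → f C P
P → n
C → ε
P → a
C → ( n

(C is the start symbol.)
To compute FIRST(C), examine every production with C on the left-hand side, reading each right-hand side left to right until a non-nullable symbol is reached.

From C → f C P:
  - f is a terminal: add 'f' and stop
From C → ε:
  - ε-production, so ε ∈ FIRST(C)
From C → ( n:
  - '(' is a terminal: add '(' and stop

Collecting: FIRST(C) = { '(', 'f', ε }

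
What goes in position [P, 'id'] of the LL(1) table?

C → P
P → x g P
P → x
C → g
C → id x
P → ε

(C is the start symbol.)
Empty (error entry)

To find M[P, 'id'], we find productions for P where 'id' is in the predict set (PREDICT(N → α) = (FIRST(α) \ {ε}) ∪ (FOLLOW(N) if α ⇒* ε)).

Relevant sets:
  FOLLOW(P) = { $ }

P → x g P: PREDICT = { 'x' }
P → x: PREDICT = { 'x' }
P → ε: PREDICT = { $ }

M[P, 'id'] is empty (no production applies)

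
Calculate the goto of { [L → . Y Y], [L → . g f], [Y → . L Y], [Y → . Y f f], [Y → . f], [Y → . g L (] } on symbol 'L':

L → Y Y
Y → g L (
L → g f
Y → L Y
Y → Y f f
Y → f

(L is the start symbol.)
GOTO(I, 'L') = CLOSURE({ [A → αX.β] : [A → α.Xβ] ∈ I, X = 'L' })

Items with dot before 'L', with the dot advanced:
  [Y → . L Y] → [Y → L . Y]
Closure of the advanced items:
  [Y → L . Y] has the dot before Y: add [Y → . g L (], [Y → . L Y], [Y → . Y f f], [Y → . f]
  [Y → . L Y] has the dot before L: add [L → . Y Y], [L → . g f]

GOTO = { [L → . Y Y], [L → . g f], [Y → . L Y], [Y → . Y f f], [Y → . f], [Y → . g L (], [Y → L . Y] }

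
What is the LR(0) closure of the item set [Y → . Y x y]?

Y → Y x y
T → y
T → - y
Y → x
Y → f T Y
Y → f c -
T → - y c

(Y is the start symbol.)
Start with: [Y → . Y x y]
  [Y → . Y x y] has the dot before Y: add [Y → . x], [Y → . f T Y], [Y → . f c -]
No further items can be added.

CLOSURE = { [Y → . Y x y], [Y → . f T Y], [Y → . f c -], [Y → . x] }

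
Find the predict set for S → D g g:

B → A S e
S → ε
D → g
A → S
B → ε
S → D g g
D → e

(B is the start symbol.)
PREDICT(S → D g g) = (FIRST(RHS) \ {ε}) ∪ (FOLLOW(S) if ε ∈ FIRST(RHS), i.e. RHS ⇒* ε)
FIRST(D) = { 'e', 'g' }
FIRST(D g g) = { 'e', 'g' }
ε ∉ FIRST(D g g), so FOLLOW(S) is not added.
PREDICT(S → D g g) = { 'e', 'g' }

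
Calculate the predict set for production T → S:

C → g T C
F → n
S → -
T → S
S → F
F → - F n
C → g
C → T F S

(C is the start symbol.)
{ '-', 'n' }

PREDICT(T → S) = (FIRST(RHS) \ {ε}) ∪ (FOLLOW(T) if ε ∈ FIRST(RHS), i.e. RHS ⇒* ε)
FIRST(S) = { '-', 'n' }
FIRST(S) = { '-', 'n' }
ε ∉ FIRST(S), so FOLLOW(T) is not added.
PREDICT(T → S) = { '-', 'n' }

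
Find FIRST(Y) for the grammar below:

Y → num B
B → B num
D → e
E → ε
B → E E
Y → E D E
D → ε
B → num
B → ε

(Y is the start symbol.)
{ 'e', 'num', ε }

To compute FIRST(Y), examine every production with Y on the left-hand side, reading each right-hand side left to right until a non-nullable symbol is reached.

FIRST sets of the other non-terminals involved (by the same procedure, iterated to a fixed point):
  FIRST(E) = { ε }
  FIRST(D) = { 'e', ε }

From Y → num B:
  - num is a terminal: add 'num' and stop
From Y → E D E:
  - E is a non-terminal: add FIRST(E) \ {ε} = { }
    E is nullable, so continue to the next symbol
  - D is a non-terminal: add FIRST(D) \ {ε} = { 'e' }
    D is nullable, so continue to the next symbol
  - E is a non-terminal: add FIRST(E) \ {ε} = { }
    E is nullable and nothing follows, so the whole right-hand side can vanish: ε ∈ FIRST(Y)

Collecting: FIRST(Y) = { 'e', 'num', ε }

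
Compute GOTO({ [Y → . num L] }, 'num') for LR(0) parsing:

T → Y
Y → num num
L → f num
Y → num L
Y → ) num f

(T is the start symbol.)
{ [L → . f num], [Y → num . L] }

GOTO(I, 'num') = CLOSURE({ [A → αX.β] : [A → α.Xβ] ∈ I, X = 'num' })

Items with dot before 'num', with the dot advanced:
  [Y → . num L] → [Y → num . L]
Closure of the advanced items:
  [Y → num . L] has the dot before L: add [L → . f num]

GOTO = { [L → . f num], [Y → num . L] }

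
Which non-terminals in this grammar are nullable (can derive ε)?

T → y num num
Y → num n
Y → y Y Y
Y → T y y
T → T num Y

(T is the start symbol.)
There are no ε-productions, so no non-terminal can derive ε.
No non-terminals are nullable.

Answer: None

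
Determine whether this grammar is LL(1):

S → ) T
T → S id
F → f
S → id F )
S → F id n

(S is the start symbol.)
Yes, the grammar is LL(1).

A grammar is LL(1) if for each non-terminal N with multiple productions, the predict sets of those productions are pairwise disjoint, where PREDICT(N → α) = (FIRST(α) \ {ε}) ∪ (FOLLOW(N) if α ⇒* ε).

Relevant sets:
  FIRST(F) = { 'f' }

For S:
  PREDICT(S → ')' T) = { ')' }
  PREDICT(S → id F ')') = { 'id' }
  PREDICT(S → F id n) = { 'f' }
T, F have a single production, so nothing to check there.

All predict sets are disjoint. The grammar IS LL(1).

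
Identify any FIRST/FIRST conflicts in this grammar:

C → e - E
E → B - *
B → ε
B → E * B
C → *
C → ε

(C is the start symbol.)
No FIRST/FIRST conflicts.

A FIRST/FIRST conflict occurs when two productions N → α and N → β for the same non-terminal have FIRST(α) ∩ FIRST(β) ≠ ∅ (with ε ∈ FIRST of a nullable right-hand side, so two nullable alternatives also conflict).

FIRST sets of the non-terminals at (or reachable through a nullable prefix from) the front of some alternative:
  FIRST(E) = { '-' }

Productions for C:
  C → e - E: FIRST = { 'e' }
  C → *: FIRST = { '*' }
  C → ε: FIRST = { ε }
Productions for B:
  B → ε: FIRST = { ε }
  B → E * B: FIRST = { '-' }
E has only one production, so no FIRST/FIRST conflict is possible there.

All alternatives of each non-terminal have pairwise disjoint FIRST sets.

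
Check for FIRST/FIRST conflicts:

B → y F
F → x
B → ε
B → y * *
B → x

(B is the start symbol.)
Productions for B:
  B → y F: FIRST = { 'y' }
  B → ε: FIRST = { ε }
  B → y * *: FIRST = { 'y' }
  B → x: FIRST = { 'x' }
F has only one production, so no FIRST/FIRST conflict is possible there.

Conflict for B: B → y F and B → y * *
  Overlap: { 'y' }

Answer: Yes. B → y F / B → y '*' '*' on { 'y' }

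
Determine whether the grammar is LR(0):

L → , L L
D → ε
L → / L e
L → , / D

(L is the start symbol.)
Augment with L' → L and build the canonical LR(0) collection (I0 = CLOSURE({[L' → . L]}), then GOTO on every symbol after a dot until no new states appear). It has 10 states:
  I0: { [L → . , / D], [L → . , L L], [L → . / L e], [L' → . L] }  — shift
  I1: { [L → , . / D], [L → , . L L], [L → . , / D], [L → . , L L], [L → . / L e] }  — shift
  I2: { [L → . , / D], [L → . , L L], [L → . / L e], [L → / . L e] }  — shift
  I3: { [L' → L .] }  — accept
  I4: { [L → / L . e] }  — shift
  I5: { [L → / L e .] }  — reduce
  I6: { [D → .], [L → , / . D], [L → . , / D], [L → . , L L], [L → . / L e], [L → / . L e] }  — shift, reduce
  I7: { [L → , L . L], [L → . , / D], [L → . , L L], [L → . / L e] }  — shift
  I8: { [L → , L L .] }  — reduce
  I9: { [L → , / D .] }  — reduce

Conflict in state I6:
  Shift-reduce conflict between [D → .] and [L → . , / D]
So the grammar is NOT LR(0).

Answer: No. Shift-reduce conflict between [D → .] and [L → . , / D]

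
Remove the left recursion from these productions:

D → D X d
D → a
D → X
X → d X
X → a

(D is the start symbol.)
D is directly left-recursive. The standard transformation for
  A → A α₁ | ... | A α_m | β₁ | ... | β_n
is
  A  → β₁ A' | ... | β_n A'
  A' → α₁ A' | ... | α_m A' | ε

D → a becomes D → a D'
D → X becomes D → X D'
D → D X d becomes D' → X d D'
Add D' → ε

Productions for other non-terminals are unchanged:
  X → d X
  X → a

Resulting grammar:
D → a D'
D → X D'
D' → X d D'
D' → ε
X → d X
X → a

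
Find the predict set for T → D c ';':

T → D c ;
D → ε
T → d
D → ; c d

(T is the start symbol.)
PREDICT(T → D c ';') = (FIRST(RHS) \ {ε}) ∪ (FOLLOW(T) if ε ∈ FIRST(RHS), i.e. RHS ⇒* ε)
FIRST(D) = { ';', ε }
FIRST(D c ';') = { ';', 'c' }
ε ∉ FIRST(D c ';'), so FOLLOW(T) is not added.
PREDICT(T → D c ';') = { ';', 'c' }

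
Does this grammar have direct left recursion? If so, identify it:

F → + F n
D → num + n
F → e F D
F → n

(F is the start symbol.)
Direct left recursion occurs when N → N α for some non-terminal N (the right-hand side begins with the left-hand side itself).

F → + F n: starts with '+'
D → num + n: starts with num
F → e F D: starts with e
F → n: starts with n

No direct left recursion found.

Answer: No direct left recursion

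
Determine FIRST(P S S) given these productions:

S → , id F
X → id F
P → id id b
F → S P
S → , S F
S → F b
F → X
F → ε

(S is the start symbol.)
FIRST sets of the non-terminals involved (from the grammar, by fixed-point iteration):
  FIRST(P) = { 'id' }

To compute FIRST(P S S), process the symbols left to right:
Symbol P is a non-terminal. Add FIRST(P) \ {ε} = { 'id' }
P is not nullable (ε ∉ FIRST(P)), so stop here.
FIRST(P S S) = { 'id' }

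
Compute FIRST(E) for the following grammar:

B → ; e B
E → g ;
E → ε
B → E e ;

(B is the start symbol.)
{ 'g', ε }

From E → g ;:
  - g is a terminal: add 'g' and stop
From E → ε:
  - ε-production, so ε ∈ FIRST(E)

Collecting: FIRST(E) = { 'g', ε }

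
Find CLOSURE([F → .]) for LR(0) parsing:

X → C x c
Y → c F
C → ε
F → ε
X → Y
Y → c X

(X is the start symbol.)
{ [F → .] }

To compute CLOSURE, for each item [A → α.Bβ] where B is a non-terminal, add [B → .γ] for all productions B → γ; repeat for the newly added items until nothing changes.

Start with: [F → .]
The dot is at the end, so nothing is added.

CLOSURE = { [F → .] }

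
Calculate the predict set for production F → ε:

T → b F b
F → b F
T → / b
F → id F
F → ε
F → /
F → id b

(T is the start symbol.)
PREDICT(F → ε) = (FIRST(RHS) \ {ε}) ∪ (FOLLOW(F) if ε ∈ FIRST(RHS), i.e. RHS ⇒* ε)
The right-hand side is ε (FIRST(ε) = { ε }), so the predict set is FOLLOW(F) = { 'b' }
PREDICT(F → ε) = { 'b' }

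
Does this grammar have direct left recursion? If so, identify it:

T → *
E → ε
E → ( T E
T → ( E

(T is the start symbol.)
No direct left recursion

T → *: starts with '*'
E → ε: starts with ε
E → ( T E: starts with '('
T → ( E: starts with '('

No direct left recursion found.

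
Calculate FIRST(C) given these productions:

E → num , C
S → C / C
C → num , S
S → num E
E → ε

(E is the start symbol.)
From C → num , S:
  - num is a terminal: add 'num' and stop

Collecting: FIRST(C) = { 'num' }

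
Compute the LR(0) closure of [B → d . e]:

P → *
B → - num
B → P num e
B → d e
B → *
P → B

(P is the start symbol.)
{ [B → d . e] }

To compute CLOSURE, for each item [A → α.Bβ] where B is a non-terminal, add [B → .γ] for all productions B → γ; repeat for the newly added items until nothing changes.

Start with: [B → d . e]
The dot precedes the terminal e, so nothing is added.

CLOSURE = { [B → d . e] }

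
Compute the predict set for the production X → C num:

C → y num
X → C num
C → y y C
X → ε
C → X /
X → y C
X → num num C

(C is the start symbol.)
{ '/', 'num', 'y' }

PREDICT(X → C num) = (FIRST(RHS) \ {ε}) ∪ (FOLLOW(X) if ε ∈ FIRST(RHS), i.e. RHS ⇒* ε)
FIRST(C) = { '/', 'num', 'y' }
FIRST(C num) = { '/', 'num', 'y' }
ε ∉ FIRST(C num), so FOLLOW(X) is not added.
PREDICT(X → C num) = { '/', 'num', 'y' }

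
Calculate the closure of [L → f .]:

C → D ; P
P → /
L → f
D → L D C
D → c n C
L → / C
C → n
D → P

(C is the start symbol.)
{ [L → f .] }

Start with: [L → f .]
The dot is at the end, so nothing is added.

CLOSURE = { [L → f .] }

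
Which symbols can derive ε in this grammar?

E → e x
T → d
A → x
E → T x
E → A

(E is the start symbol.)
None

A non-terminal is nullable if it can derive ε (the empty string): either it has an ε-production, or it has a production whose right-hand side consists entirely of nullable non-terminals.

There are no ε-productions, so no non-terminal can derive ε.
No non-terminals are nullable.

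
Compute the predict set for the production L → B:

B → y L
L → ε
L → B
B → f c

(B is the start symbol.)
{ 'f', 'y' }

PREDICT(L → B) = (FIRST(RHS) \ {ε}) ∪ (FOLLOW(L) if ε ∈ FIRST(RHS), i.e. RHS ⇒* ε)
FIRST(B) = { 'f', 'y' }
FIRST(B) = { 'f', 'y' }
ε ∉ FIRST(B), so FOLLOW(L) is not added.
PREDICT(L → B) = { 'f', 'y' }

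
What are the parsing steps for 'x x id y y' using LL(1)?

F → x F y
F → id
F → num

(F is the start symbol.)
LL(1) parsing maintains a stack (initially the start symbol over $) and the input. At each step: if the stack top is a terminal, match it against the current input token; if it is a non-terminal N, replace it with the RHS of M[N, lookahead] (the unique production whose predict set contains the lookahead).

Stack is shown with the top on the left.

Stack      Input         Action
-------------------------------
F $        x x id y y $  output F → x F y
x F y $    x x id y y $  match 'x'
F y $      x id y y $    output F → x F y
x F y y $  x id y y $    match 'x'
F y y $    id y y $      output F → id
id y y $   id y y $      match 'id'
y y $      y y $         match 'y'
y $        y $           match 'y'
$          $             accept

The string is accepted.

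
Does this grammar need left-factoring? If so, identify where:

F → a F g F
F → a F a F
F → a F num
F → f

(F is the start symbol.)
Left-factoring is needed when two productions for the same non-terminal
share a common prefix on the right-hand side.

Productions for F:
  F → a F g F
  F → a F a F
  F → a F num
  F → f

Found common prefix 'a F' in productions for F

Answer: Yes, F has productions with common prefix 'a F'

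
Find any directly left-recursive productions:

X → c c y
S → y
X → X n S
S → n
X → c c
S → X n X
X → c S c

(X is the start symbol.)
Direct left recursion occurs when N → N α for some non-terminal N (the right-hand side begins with the left-hand side itself).

X → c c y: starts with c
S → y: starts with y
X → X n S: LEFT RECURSIVE (starts with X)
S → n: starts with n
X → c c: starts with c
S → X n X: starts with X
X → c S c: starts with c

The grammar has direct left recursion on: X.

Answer: Yes, X is left-recursive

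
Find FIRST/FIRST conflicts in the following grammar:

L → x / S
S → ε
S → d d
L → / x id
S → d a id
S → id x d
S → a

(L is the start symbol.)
Yes. S → d d / S → d a id on { 'd' }

A FIRST/FIRST conflict occurs when two productions N → α and N → β for the same non-terminal have FIRST(α) ∩ FIRST(β) ≠ ∅ (with ε ∈ FIRST of a nullable right-hand side, so two nullable alternatives also conflict).

Productions for L:
  L → x / S: FIRST = { 'x' }
  L → / x id: FIRST = { '/' }
Productions for S:
  S → ε: FIRST = { ε }
  S → d d: FIRST = { 'd' }
  S → d a id: FIRST = { 'd' }
  S → id x d: FIRST = { 'id' }
  S → a: FIRST = { 'a' }

Conflict for S: S → d d and S → d a id
  Overlap: { 'd' }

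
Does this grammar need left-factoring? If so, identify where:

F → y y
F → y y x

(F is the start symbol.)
Yes, F has productions with common prefix 'y y'

Left-factoring is needed when two productions for the same non-terminal
share a common prefix on the right-hand side.

Productions for F:
  F → y y
  F → y y x

Found common prefix 'y y' in productions for F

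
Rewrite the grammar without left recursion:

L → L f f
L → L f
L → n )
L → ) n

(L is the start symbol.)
L → n ) L'
L → ) n L'
L' → f f L'
L' → f L'
L' → ε

L is directly left-recursive. The standard transformation for
  A → A α₁ | ... | A α_m | β₁ | ... | β_n
is
  A  → β₁ A' | ... | β_n A'
  A' → α₁ A' | ... | α_m A' | ε

L → n ) becomes L → n ) L'
L → ) n becomes L → ) n L'
L → L f f becomes L' → f f L'
L → L f becomes L' → f L'
Add L' → ε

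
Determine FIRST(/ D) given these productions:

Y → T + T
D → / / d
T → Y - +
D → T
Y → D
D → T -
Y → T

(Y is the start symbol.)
{ '/' }

To compute FIRST(/ D), process the symbols left to right:
Symbol / is a terminal. Add '/' and stop.
FIRST(/ D) = { '/' }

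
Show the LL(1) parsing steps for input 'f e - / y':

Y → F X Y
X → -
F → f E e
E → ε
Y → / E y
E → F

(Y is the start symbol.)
Stack is shown with the top on the left.

Stack        Input        Action
--------------------------------
Y $          f e - / y $  output Y → F X Y
F X Y $      f e - / y $  output F → f E e
f E e X Y $  f e - / y $  match 'f'
E e X Y $    e - / y $    output E → ε
e X Y $      e - / y $    match 'e'
X Y $        - / y $      output X → -
- Y $        - / y $      match '-'
Y $          / y $        output Y → / E y
/ E y $      / y $        match '/'
E y $        y $          output E → ε
y $          y $          match 'y'
$            $            accept

The string is accepted.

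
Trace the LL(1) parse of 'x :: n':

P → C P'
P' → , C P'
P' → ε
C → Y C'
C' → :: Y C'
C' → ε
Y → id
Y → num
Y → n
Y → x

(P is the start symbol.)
LL(1) parsing maintains a stack (initially the start symbol over $) and the input. At each step: if the stack top is a terminal, match it against the current input token; if it is a non-terminal N, replace it with the RHS of M[N, lookahead] (the unique production whose predict set contains the lookahead).

Stack is shown with the top on the left.

Stack         Input     Action
------------------------------
P $           x :: n $  output P → C P'
C P' $        x :: n $  output C → Y C'
Y C' P' $     x :: n $  output Y → x
x C' P' $     x :: n $  match 'x'
C' P' $       :: n $    output C' → :: Y C'
:: Y C' P' $  :: n $    match '::'
Y C' P' $     n $       output Y → n
n C' P' $     n $       match 'n'
C' P' $       $         output C' → ε
P' $          $         output P' → ε
$             $         accept

The string is accepted.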